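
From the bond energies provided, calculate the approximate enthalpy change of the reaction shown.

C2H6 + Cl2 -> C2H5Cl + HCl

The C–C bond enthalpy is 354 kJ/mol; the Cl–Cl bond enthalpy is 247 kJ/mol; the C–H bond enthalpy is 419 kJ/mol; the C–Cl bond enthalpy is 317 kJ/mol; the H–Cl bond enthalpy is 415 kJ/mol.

Bonds broken (reactants):
  C–C: 1 × 354 = 354
  C–H: 6 × 419 = 2514
  Cl–Cl: 1 × 247 = 247
  Σ(broken) = 3115 kJ
Bonds formed (products):
  C–C: 1 × 354 = 354
  C–Cl: 1 × 317 = 317
  C–H: 5 × 419 = 2095
  H–Cl: 1 × 415 = 415
  Σ(formed) = 3181 kJ
ΔH = Σ(broken) − Σ(formed) = 3115 − 3181 = −66 kJ

ΔH ≈ −66 kJ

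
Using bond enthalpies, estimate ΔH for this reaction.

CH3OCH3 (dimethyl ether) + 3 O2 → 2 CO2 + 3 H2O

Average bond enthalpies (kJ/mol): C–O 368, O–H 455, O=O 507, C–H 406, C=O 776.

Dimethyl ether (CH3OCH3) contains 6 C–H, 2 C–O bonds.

ΔH ≈ −1141 kJ

Bonds broken (reactants):
  C–H: 6 × 406 = 2436
  C–O: 2 × 368 = 736
  O=O: 3 × 507 = 1521
  Σ(broken) = 4693 kJ
Bonds formed (products):
  C=O: 4 × 776 = 3104
  O–H: 6 × 455 = 2730
  Σ(formed) = 5834 kJ
ΔH = Σ(broken) − Σ(formed) = 4693 − 5834 = −1141 kJ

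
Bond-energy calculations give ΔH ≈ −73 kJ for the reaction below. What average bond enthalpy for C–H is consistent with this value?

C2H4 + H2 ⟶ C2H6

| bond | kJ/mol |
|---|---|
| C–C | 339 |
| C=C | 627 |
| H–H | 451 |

D(C–H) ≈ 406 kJ/mol

Let D be the C–H bond energy.
Σ(broken) = 4×D + 1×627 + 1×451 = 1078 + 4D
Σ(formed) = 1×339 + 6×D = 339 + 6D
ΔH = Σ(broken) − Σ(formed) = (1078 + 4D) − (339 + 6D) = +739 − 2D
Setting this equal to −73 kJ gives 2D = 812, so D = 406 kJ/mol.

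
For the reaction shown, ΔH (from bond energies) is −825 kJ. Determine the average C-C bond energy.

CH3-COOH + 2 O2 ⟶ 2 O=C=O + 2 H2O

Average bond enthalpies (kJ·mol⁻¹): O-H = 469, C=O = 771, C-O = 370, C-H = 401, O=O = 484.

Let D be the C-C bond energy.
Σ(broken) = 1×D + 3×401 + 1×370 + 1×771 + 1×469 + 2×484 = 3781 + D
Σ(formed) = 4×771 + 4×469 = 4960
ΔH = Σ(broken) − Σ(formed) = (3781 + D) − (4960) = −1179 + D
Setting this equal to −825 kJ gives D = 354 kJ/mol.

D(C-C) ≈ 354 kJ/mol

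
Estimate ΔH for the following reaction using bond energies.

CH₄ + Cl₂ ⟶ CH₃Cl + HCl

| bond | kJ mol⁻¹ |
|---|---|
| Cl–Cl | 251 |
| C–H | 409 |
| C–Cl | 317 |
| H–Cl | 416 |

Bonds broken (reactants):
  C–H: 4 × 409 = 1636
  Cl–Cl: 1 × 251 = 251
  Σ(broken) = 1887 kJ
Bonds formed (products):
  C–Cl: 1 × 317 = 317
  C–H: 3 × 409 = 1227
  H–Cl: 1 × 416 = 416
  Σ(formed) = 1960 kJ
ΔH = Σ(broken) − Σ(formed) = 1887 − 1960 = −73 kJ

ΔH ≈ −73 kJ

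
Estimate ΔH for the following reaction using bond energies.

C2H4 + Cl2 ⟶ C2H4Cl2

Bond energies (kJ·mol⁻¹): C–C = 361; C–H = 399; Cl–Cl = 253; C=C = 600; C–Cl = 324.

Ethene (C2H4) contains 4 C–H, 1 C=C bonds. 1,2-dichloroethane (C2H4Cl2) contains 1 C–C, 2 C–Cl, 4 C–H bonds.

Bonds broken (reactants):
  C–H: 4 × 399 = 1596
  C=C: 1 × 600 = 600
  Cl–Cl: 1 × 253 = 253
  Σ(broken) = 2449 kJ
Bonds formed (products):
  C–C: 1 × 361 = 361
  C–Cl: 2 × 324 = 648
  C–H: 4 × 399 = 1596
  Σ(formed) = 2605 kJ
ΔH = Σ(broken) − Σ(formed) = 2449 − 2605 = −156 kJ

ΔH ≈ −156 kJ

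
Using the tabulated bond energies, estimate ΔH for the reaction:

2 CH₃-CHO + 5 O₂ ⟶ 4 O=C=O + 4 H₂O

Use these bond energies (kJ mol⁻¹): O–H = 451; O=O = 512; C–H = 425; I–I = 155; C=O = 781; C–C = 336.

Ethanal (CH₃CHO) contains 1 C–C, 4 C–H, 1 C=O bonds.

ΔH ≈ −1662 kJ

Bonds broken (reactants):
  C–C: 2 × 336 = 672
  C–H: 8 × 425 = 3400
  C=O: 2 × 781 = 1562
  O=O: 5 × 512 = 2560
  Σ(broken) = 8194 kJ
Bonds formed (products):
  C=O: 8 × 781 = 6248
  O–H: 8 × 451 = 3608
  Σ(formed) = 9856 kJ
ΔH = Σ(broken) − Σ(formed) = 8194 − 9856 = −1662 kJ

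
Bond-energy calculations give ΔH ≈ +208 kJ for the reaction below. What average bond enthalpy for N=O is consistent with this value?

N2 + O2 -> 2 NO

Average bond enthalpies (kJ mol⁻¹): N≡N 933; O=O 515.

D(N=O) ≈ 620 kJ/mol

Let D be the N=O bond energy.
Σ(broken) = 1×933 + 1×515 = 1448
Σ(formed) = 2×D = 2D
ΔH = Σ(broken) − Σ(formed) = (1448) − (2D) = +1448 − 2D
Setting this equal to +208 kJ gives 2D = 1240, so D = 620 kJ/mol.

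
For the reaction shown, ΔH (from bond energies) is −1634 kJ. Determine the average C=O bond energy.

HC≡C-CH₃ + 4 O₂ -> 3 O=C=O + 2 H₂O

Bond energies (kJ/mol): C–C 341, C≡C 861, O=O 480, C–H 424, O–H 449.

Let D be the C=O bond energy.
Σ(broken) = 1×861 + 1×341 + 4×424 + 4×480 = 4818
Σ(formed) = 6×D + 4×449 = 1796 + 6D
ΔH = Σ(broken) − Σ(formed) = (4818) − (1796 + 6D) = +3022 − 6D
Setting this equal to −1634 kJ gives 6D = 4656, so D = 776 kJ/mol.

D(C=O) ≈ 776 kJ/mol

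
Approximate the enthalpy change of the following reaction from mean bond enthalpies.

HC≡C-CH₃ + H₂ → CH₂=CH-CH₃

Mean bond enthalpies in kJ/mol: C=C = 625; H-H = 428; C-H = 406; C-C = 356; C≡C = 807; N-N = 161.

Bonds broken (reactants):
  C≡C: 1 × 807 = 807
  C-C: 1 × 356 = 356
  C-H: 4 × 406 = 1624
  H-H: 1 × 428 = 428
  Σ(broken) = 3215 kJ
Bonds formed (products):
  C-C: 1 × 356 = 356
  C-H: 6 × 406 = 2436
  C=C: 1 × 625 = 625
  Σ(formed) = 3417 kJ
ΔH = Σ(broken) − Σ(formed) = 3215 − 3417 = −202 kJ

ΔH ≈ −202 kJ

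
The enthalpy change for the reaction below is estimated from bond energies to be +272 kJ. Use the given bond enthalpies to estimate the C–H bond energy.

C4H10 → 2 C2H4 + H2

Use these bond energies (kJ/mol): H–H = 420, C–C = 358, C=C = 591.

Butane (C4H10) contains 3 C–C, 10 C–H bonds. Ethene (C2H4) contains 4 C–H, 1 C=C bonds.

Let D be the C–H bond energy.
Σ(broken) = 3×358 + 10×D = 1074 + 10D
Σ(formed) = 8×D + 2×591 + 1×420 = 1602 + 8D
ΔH = Σ(broken) − Σ(formed) = (1074 + 10D) − (1602 + 8D) = −528 + 2D
Setting this equal to +272 kJ gives 2D = 800, so D = 400 kJ/mol.

D(C–H) ≈ 400 kJ/mol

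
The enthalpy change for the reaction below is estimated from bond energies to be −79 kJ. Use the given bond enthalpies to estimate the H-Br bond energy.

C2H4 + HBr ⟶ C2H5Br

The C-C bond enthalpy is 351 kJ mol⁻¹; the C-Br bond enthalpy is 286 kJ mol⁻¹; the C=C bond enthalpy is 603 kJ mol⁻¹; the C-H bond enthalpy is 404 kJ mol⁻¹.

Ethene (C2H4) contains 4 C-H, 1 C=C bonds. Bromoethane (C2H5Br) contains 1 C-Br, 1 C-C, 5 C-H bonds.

D(H-Br) ≈ 359 kJ/mol

Let D be the H-Br bond energy.
Σ(broken) = 4×404 + 1×603 + 1×D = 2219 + D
Σ(formed) = 1×286 + 1×351 + 5×404 = 2657
ΔH = Σ(broken) − Σ(formed) = (2219 + D) − (2657) = −438 + D
Setting this equal to −79 kJ gives D = 359 kJ/mol.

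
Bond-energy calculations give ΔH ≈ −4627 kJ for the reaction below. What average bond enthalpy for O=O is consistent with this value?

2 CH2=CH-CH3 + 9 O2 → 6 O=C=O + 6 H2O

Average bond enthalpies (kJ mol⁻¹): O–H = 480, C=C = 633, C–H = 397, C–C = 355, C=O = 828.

D(O=O) ≈ 481 kJ/mol

Let D be the O=O bond energy.
Σ(broken) = 2×355 + 12×397 + 2×633 + 9×D = 6740 + 9D
Σ(formed) = 12×828 + 12×480 = 15696
ΔH = Σ(broken) − Σ(formed) = (6740 + 9D) − (15696) = −8956 + 9D
Setting this equal to −4627 kJ gives 9D = 4329, so D = 481 kJ/mol.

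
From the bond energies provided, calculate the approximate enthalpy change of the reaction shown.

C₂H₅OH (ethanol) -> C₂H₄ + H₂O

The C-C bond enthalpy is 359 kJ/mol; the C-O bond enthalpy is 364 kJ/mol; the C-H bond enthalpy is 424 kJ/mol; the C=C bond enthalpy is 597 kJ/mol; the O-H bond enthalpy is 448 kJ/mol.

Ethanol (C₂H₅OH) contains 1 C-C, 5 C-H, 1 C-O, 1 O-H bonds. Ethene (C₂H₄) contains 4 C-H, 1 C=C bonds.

Bonds broken (reactants):
  C-C: 1 × 359 = 359
  C-H: 5 × 424 = 2120
  C-O: 1 × 364 = 364
  O-H: 1 × 448 = 448
  Σ(broken) = 3291 kJ
Bonds formed (products):
  C-H: 4 × 424 = 1696
  C=C: 1 × 597 = 597
  O-H: 2 × 448 = 896
  Σ(formed) = 3189 kJ
ΔH = Σ(broken) − Σ(formed) = 3291 − 3189 = +102 kJ

ΔH ≈ +102 kJ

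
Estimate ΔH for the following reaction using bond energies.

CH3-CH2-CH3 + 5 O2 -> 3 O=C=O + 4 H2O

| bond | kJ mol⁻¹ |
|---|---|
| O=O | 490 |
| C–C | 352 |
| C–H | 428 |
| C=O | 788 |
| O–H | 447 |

Bonds broken (reactants):
  C–C: 2 × 352 = 704
  C–H: 8 × 428 = 3424
  O=O: 5 × 490 = 2450
  Σ(broken) = 6578 kJ
Bonds formed (products):
  C=O: 6 × 788 = 4728
  O–H: 8 × 447 = 3576
  Σ(formed) = 8304 kJ
ΔH = Σ(broken) − Σ(formed) = 6578 − 8304 = −1726 kJ

ΔH ≈ −1726 kJ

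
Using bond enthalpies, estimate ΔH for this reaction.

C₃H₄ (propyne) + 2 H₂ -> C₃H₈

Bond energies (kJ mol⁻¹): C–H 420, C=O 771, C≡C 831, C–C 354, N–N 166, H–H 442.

Bonds broken (reactants):
  C≡C: 1 × 831 = 831
  C–C: 1 × 354 = 354
  C–H: 4 × 420 = 1680
  H–H: 2 × 442 = 884
  Σ(broken) = 3749 kJ
Bonds formed (products):
  C–C: 2 × 354 = 708
  C–H: 8 × 420 = 3360
  Σ(formed) = 4068 kJ
ΔH = Σ(broken) − Σ(formed) = 3749 − 4068 = −319 kJ

ΔH ≈ −319 kJ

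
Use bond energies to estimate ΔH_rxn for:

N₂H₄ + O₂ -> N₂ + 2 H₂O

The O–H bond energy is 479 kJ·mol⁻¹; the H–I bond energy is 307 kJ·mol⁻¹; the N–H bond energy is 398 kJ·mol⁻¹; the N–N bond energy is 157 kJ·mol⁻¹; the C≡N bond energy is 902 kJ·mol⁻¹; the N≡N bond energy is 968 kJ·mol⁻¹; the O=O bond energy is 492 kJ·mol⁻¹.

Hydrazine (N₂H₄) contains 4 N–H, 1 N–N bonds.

ΔH ≈ −643 kJ

Bonds broken (reactants):
  N–H: 4 × 398 = 1592
  N–N: 1 × 157 = 157
  O=O: 1 × 492 = 492
  Σ(broken) = 2241 kJ
Bonds formed (products):
  N≡N: 1 × 968 = 968
  O–H: 4 × 479 = 1916
  Σ(formed) = 2884 kJ
ΔH = Σ(broken) − Σ(formed) = 2241 − 2884 = −643 kJ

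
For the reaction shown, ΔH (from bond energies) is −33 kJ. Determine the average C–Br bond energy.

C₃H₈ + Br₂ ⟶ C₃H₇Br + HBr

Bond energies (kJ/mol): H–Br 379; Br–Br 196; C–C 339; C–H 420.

D(C–Br) ≈ 270 kJ/mol

Let D be the C–Br bond energy.
Σ(broken) = 1×196 + 2×339 + 8×420 = 4234
Σ(formed) = 1×D + 2×339 + 7×420 + 1×379 = 3997 + D
ΔH = Σ(broken) − Σ(formed) = (4234) − (3997 + D) = +237 − D
Setting this equal to −33 kJ gives D = 270 kJ/mol.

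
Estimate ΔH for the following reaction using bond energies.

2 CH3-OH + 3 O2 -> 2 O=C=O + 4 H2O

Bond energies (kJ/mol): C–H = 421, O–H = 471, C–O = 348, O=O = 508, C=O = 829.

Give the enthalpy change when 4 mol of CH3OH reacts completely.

Bonds broken (reactants):
  C–H: 6 × 421 = 2526
  C–O: 2 × 348 = 696
  O–H: 2 × 471 = 942
  O=O: 3 × 508 = 1524
  Σ(broken) = 5688 kJ
Bonds formed (products):
  C=O: 4 × 829 = 3316
  O–H: 8 × 471 = 3768
  Σ(formed) = 7084 kJ
ΔH = Σ(broken) − Σ(formed) = 5688 − 7084 = −1396 kJ
For 2× the reaction as written: 2 × (−1396) = −2792 kJ

ΔH = −2792 kJ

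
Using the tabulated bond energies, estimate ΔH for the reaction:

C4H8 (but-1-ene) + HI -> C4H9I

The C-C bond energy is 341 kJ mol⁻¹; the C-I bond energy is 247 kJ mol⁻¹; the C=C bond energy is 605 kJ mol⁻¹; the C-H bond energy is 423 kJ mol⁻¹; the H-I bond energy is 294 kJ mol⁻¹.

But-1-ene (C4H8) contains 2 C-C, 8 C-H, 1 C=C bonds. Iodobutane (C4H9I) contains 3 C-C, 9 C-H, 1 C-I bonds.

ΔH ≈ −112 kJ

Bonds broken (reactants):
  C-C: 2 × 341 = 682
  C-H: 8 × 423 = 3384
  C=C: 1 × 605 = 605
  H-I: 1 × 294 = 294
  Σ(broken) = 4965 kJ
Bonds formed (products):
  C-C: 3 × 341 = 1023
  C-H: 9 × 423 = 3807
  C-I: 1 × 247 = 247
  Σ(formed) = 5077 kJ
ΔH = Σ(broken) − Σ(formed) = 4965 − 5077 = −112 kJ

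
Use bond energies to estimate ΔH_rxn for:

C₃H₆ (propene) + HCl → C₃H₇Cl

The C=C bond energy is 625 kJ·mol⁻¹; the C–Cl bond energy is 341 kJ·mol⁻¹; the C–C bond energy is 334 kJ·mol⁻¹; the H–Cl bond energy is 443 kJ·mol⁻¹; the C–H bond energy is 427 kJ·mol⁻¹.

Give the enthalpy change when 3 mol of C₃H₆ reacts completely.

Bonds broken (reactants):
  C–C: 1 × 334 = 334
  C–H: 6 × 427 = 2562
  C=C: 1 × 625 = 625
  H–Cl: 1 × 443 = 443
  Σ(broken) = 3964 kJ
Bonds formed (products):
  C–C: 2 × 334 = 668
  C–Cl: 1 × 341 = 341
  C–H: 7 × 427 = 2989
  Σ(formed) = 3998 kJ
ΔH = Σ(broken) − Σ(formed) = 3964 − 3998 = −34 kJ
For 3× the reaction as written: 3 × (−34) = −102 kJ

ΔH = −102 kJ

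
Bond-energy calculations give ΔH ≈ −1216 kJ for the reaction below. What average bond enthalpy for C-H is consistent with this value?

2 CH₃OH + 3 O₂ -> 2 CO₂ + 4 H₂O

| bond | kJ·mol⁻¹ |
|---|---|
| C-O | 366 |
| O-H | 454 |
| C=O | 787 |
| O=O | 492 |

D(C-H) ≈ 408 kJ/mol

Let D be the C-H bond energy.
Σ(broken) = 6×D + 2×366 + 2×454 + 3×492 = 3116 + 6D
Σ(formed) = 4×787 + 8×454 = 6780
ΔH = Σ(broken) − Σ(formed) = (3116 + 6D) − (6780) = −3664 + 6D
Setting this equal to −1216 kJ gives 6D = 2448, so D = 408 kJ/mol.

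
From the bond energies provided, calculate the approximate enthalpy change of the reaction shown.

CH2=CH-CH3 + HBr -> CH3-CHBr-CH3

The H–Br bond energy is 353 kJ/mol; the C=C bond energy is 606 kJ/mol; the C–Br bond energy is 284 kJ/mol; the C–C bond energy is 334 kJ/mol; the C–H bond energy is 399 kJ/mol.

ΔH ≈ −58 kJ

Bonds broken (reactants):
  C–C: 1 × 334 = 334
  C–H: 6 × 399 = 2394
  C=C: 1 × 606 = 606
  H–Br: 1 × 353 = 353
  Σ(broken) = 3687 kJ
Bonds formed (products):
  C–Br: 1 × 284 = 284
  C–C: 2 × 334 = 668
  C–H: 7 × 399 = 2793
  Σ(formed) = 3745 kJ
ΔH = Σ(broken) − Σ(formed) = 3687 − 3745 = −58 kJ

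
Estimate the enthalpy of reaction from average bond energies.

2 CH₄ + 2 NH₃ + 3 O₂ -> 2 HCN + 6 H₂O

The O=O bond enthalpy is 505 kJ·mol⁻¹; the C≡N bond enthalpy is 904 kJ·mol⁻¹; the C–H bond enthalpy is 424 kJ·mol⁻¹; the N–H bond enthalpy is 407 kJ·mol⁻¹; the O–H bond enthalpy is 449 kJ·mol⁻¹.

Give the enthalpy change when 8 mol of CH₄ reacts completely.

ΔH = −2780 kJ

Bonds broken (reactants):
  C–H: 8 × 424 = 3392
  N–H: 6 × 407 = 2442
  O=O: 3 × 505 = 1515
  Σ(broken) = 7349 kJ
Bonds formed (products):
  C≡N: 2 × 904 = 1808
  C–H: 2 × 424 = 848
  O–H: 12 × 449 = 5388
  Σ(formed) = 8044 kJ
ΔH = Σ(broken) − Σ(formed) = 7349 − 8044 = −695 kJ
For 4× the reaction as written: 4 × (−695) = −2780 kJ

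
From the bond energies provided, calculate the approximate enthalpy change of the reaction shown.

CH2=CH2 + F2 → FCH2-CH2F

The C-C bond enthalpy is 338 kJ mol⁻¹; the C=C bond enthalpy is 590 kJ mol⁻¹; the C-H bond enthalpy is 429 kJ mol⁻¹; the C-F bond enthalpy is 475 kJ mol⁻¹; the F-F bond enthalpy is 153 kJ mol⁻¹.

Bonds broken (reactants):
  C-H: 4 × 429 = 1716
  C=C: 1 × 590 = 590
  F-F: 1 × 153 = 153
  Σ(broken) = 2459 kJ
Bonds formed (products):
  C-C: 1 × 338 = 338
  C-F: 2 × 475 = 950
  C-H: 4 × 429 = 1716
  Σ(formed) = 3004 kJ
ΔH = Σ(broken) − Σ(formed) = 2459 − 3004 = −545 kJ

ΔH ≈ −545 kJ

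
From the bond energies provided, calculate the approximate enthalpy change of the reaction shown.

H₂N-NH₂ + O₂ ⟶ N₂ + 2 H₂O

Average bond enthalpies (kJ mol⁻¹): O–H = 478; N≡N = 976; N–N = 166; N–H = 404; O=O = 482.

Bonds broken (reactants):
  N–H: 4 × 404 = 1616
  N–N: 1 × 166 = 166
  O=O: 1 × 482 = 482
  Σ(broken) = 2264 kJ
Bonds formed (products):
  N≡N: 1 × 976 = 976
  O–H: 4 × 478 = 1912
  Σ(formed) = 2888 kJ
ΔH = Σ(broken) − Σ(formed) = 2264 − 2888 = −624 kJ

ΔH ≈ −624 kJ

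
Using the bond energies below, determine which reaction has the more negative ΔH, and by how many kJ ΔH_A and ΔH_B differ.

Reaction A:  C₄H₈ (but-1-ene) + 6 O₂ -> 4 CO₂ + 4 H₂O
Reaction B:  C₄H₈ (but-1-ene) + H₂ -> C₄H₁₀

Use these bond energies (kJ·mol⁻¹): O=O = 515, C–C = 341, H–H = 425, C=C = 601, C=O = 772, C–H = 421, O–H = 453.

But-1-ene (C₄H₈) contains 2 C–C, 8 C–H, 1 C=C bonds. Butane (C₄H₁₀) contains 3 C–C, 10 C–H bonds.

Reaction A:
  Bonds broken (reactants):
    C–C: 2 × 341 = 682
    C–H: 8 × 421 = 3368
    C=C: 1 × 601 = 601
    O=O: 6 × 515 = 3090
    Σ(broken) = 7741 kJ
  Bonds formed (products):
    C=O: 8 × 772 = 6176
    O–H: 8 × 453 = 3624
    Σ(formed) = 9800 kJ
  ΔH_A = 7741 − 9800 = −2059 kJ
Reaction B:
  Bonds broken (reactants):
    C–C: 2 × 341 = 682
    C–H: 8 × 421 = 3368
    C=C: 1 × 601 = 601
    H–H: 1 × 425 = 425
    Σ(broken) = 5076 kJ
  Bonds formed (products):
    C–C: 3 × 341 = 1023
    C–H: 10 × 421 = 4210
    Σ(formed) = 5233 kJ
  ΔH_B = 5076 − 5233 = −157 kJ
ΔH_A − ΔH_B = −1902 kJ, so reaction A has the more negative ΔH; |ΔH_A − ΔH_B| = 1902 kJ.

Reaction A, by 1902 kJ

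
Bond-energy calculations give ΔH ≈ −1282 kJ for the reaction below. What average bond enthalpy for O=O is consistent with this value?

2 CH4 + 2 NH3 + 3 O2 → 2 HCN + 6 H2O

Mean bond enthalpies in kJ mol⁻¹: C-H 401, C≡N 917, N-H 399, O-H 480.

D(O=O) ≈ 504 kJ/mol

Let D be the O=O bond energy.
Σ(broken) = 8×401 + 6×399 + 3×D = 5602 + 3D
Σ(formed) = 2×917 + 2×401 + 12×480 = 8396
ΔH = Σ(broken) − Σ(formed) = (5602 + 3D) − (8396) = −2794 + 3D
Setting this equal to −1282 kJ gives 3D = 1512, so D = 504 kJ/mol.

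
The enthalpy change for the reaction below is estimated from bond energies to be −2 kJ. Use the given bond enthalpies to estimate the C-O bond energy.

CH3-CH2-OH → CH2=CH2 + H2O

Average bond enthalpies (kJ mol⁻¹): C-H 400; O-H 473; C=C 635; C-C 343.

Let D be the C-O bond energy.
Σ(broken) = 1×343 + 5×400 + 1×D + 1×473 = 2816 + D
Σ(formed) = 4×400 + 1×635 + 2×473 = 3181
ΔH = Σ(broken) − Σ(formed) = (2816 + D) − (3181) = −365 + D
Setting this equal to −2 kJ gives D = 363 kJ/mol.

D(C-O) ≈ 363 kJ/mol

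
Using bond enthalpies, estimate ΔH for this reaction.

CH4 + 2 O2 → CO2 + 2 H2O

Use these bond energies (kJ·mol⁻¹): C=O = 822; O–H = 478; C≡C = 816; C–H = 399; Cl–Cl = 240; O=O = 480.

Bonds broken (reactants):
  C–H: 4 × 399 = 1596
  O=O: 2 × 480 = 960
  Σ(broken) = 2556 kJ
Bonds formed (products):
  C=O: 2 × 822 = 1644
  O–H: 4 × 478 = 1912
  Σ(formed) = 3556 kJ
ΔH = Σ(broken) − Σ(formed) = 2556 − 3556 = −1000 kJ

ΔH ≈ −1000 kJ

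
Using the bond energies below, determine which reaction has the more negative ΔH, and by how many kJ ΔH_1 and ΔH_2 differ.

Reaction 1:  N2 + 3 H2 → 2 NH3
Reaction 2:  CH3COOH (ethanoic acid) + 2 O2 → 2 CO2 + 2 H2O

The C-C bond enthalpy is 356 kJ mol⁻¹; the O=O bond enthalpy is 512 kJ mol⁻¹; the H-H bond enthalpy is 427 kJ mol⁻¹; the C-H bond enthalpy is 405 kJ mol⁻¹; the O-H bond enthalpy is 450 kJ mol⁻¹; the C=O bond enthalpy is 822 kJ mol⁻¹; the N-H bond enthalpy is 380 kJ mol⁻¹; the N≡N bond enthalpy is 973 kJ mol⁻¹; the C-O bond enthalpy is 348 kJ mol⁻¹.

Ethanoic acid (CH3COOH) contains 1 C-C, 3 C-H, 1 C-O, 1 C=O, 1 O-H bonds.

Reaction 1:
  Bonds broken (reactants):
    H-H: 3 × 427 = 1281
    N≡N: 1 × 973 = 973
    Σ(broken) = 2254 kJ
  Bonds formed (products):
    N-H: 6 × 380 = 2280
    Σ(formed) = 2280 kJ
  ΔH_1 = 2254 − 2280 = −26 kJ
Reaction 2:
  Bonds broken (reactants):
    C-C: 1 × 356 = 356
    C-H: 3 × 405 = 1215
    C-O: 1 × 348 = 348
    C=O: 1 × 822 = 822
    O-H: 1 × 450 = 450
    O=O: 2 × 512 = 1024
    Σ(broken) = 4215 kJ
  Bonds formed (products):
    C=O: 4 × 822 = 3288
    O-H: 4 × 450 = 1800
    Σ(formed) = 5088 kJ
  ΔH_2 = 4215 − 5088 = −873 kJ
ΔH_1 − ΔH_2 = +847 kJ, so reaction 2 has the more negative ΔH; |ΔH_1 − ΔH_2| = 847 kJ.

Reaction 2, by 847 kJ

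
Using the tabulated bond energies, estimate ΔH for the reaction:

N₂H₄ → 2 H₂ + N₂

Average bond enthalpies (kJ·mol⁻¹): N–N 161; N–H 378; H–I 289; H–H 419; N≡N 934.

Bonds broken (reactants):
  N–H: 4 × 378 = 1512
  N–N: 1 × 161 = 161
  Σ(broken) = 1673 kJ
Bonds formed (products):
  H–H: 2 × 419 = 838
  N≡N: 1 × 934 = 934
  Σ(formed) = 1772 kJ
ΔH = Σ(broken) − Σ(formed) = 1673 − 1772 = −99 kJ

ΔH ≈ −99 kJ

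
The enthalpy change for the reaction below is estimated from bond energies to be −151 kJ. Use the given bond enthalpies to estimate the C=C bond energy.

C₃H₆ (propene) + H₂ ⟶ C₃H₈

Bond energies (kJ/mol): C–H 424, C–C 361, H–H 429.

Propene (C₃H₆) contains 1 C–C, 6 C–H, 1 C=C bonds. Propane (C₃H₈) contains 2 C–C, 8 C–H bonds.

Let D be the C=C bond energy.
Σ(broken) = 1×361 + 6×424 + 1×D + 1×429 = 3334 + D
Σ(formed) = 2×361 + 8×424 = 4114
ΔH = Σ(broken) − Σ(formed) = (3334 + D) − (4114) = −780 + D
Setting this equal to −151 kJ gives D = 629 kJ/mol.

D(C=C) ≈ 629 kJ/mol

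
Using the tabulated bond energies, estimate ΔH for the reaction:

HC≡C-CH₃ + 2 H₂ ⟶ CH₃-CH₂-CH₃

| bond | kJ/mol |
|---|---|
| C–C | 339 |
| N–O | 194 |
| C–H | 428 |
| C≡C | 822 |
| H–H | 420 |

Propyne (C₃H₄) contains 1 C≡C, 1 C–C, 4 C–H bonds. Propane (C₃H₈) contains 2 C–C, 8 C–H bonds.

ΔH ≈ −389 kJ

Bonds broken (reactants):
  C≡C: 1 × 822 = 822
  C–C: 1 × 339 = 339
  C–H: 4 × 428 = 1712
  H–H: 2 × 420 = 840
  Σ(broken) = 3713 kJ
Bonds formed (products):
  C–C: 2 × 339 = 678
  C–H: 8 × 428 = 3424
  Σ(formed) = 4102 kJ
ΔH = Σ(broken) − Σ(formed) = 3713 − 4102 = −389 kJ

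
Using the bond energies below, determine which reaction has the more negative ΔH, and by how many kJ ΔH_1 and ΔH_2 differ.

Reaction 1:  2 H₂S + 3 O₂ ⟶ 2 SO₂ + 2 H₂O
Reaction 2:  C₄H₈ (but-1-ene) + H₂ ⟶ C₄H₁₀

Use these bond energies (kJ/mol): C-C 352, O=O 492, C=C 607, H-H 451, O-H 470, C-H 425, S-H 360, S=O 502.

Reaction 1:
  Bonds broken (reactants):
    O=O: 3 × 492 = 1476
    S-H: 4 × 360 = 1440
    Σ(broken) = 2916 kJ
  Bonds formed (products):
    O-H: 4 × 470 = 1880
    S=O: 4 × 502 = 2008
    Σ(formed) = 3888 kJ
  ΔH_1 = 2916 − 3888 = −972 kJ
Reaction 2:
  Bonds broken (reactants):
    C-C: 2 × 352 = 704
    C-H: 8 × 425 = 3400
    C=C: 1 × 607 = 607
    H-H: 1 × 451 = 451
    Σ(broken) = 5162 kJ
  Bonds formed (products):
    C-C: 3 × 352 = 1056
    C-H: 10 × 425 = 4250
    Σ(formed) = 5306 kJ
  ΔH_2 = 5162 − 5306 = −144 kJ
ΔH_1 − ΔH_2 = −828 kJ, so reaction 1 has the more negative ΔH; |ΔH_1 − ΔH_2| = 828 kJ.

Reaction 1, by 828 kJ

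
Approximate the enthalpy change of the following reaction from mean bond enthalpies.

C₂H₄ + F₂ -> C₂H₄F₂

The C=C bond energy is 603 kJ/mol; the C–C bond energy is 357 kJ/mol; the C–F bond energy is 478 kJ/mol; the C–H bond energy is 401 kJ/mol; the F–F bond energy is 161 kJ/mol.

ΔH ≈ −549 kJ

Bonds broken (reactants):
  C–H: 4 × 401 = 1604
  C=C: 1 × 603 = 603
  F–F: 1 × 161 = 161
  Σ(broken) = 2368 kJ
Bonds formed (products):
  C–C: 1 × 357 = 357
  C–F: 2 × 478 = 956
  C–H: 4 × 401 = 1604
  Σ(formed) = 2917 kJ
ΔH = Σ(broken) − Σ(formed) = 2368 − 2917 = −549 kJ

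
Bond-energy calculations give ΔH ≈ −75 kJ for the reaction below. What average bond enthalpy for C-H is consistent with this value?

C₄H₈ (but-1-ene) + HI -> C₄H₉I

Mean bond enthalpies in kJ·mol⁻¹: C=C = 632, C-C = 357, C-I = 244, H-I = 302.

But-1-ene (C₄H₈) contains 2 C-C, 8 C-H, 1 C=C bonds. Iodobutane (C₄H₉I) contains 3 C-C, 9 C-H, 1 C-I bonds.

D(C-H) ≈ 408 kJ/mol

Let D be the C-H bond energy.
Σ(broken) = 2×357 + 8×D + 1×632 + 1×302 = 1648 + 8D
Σ(formed) = 3×357 + 9×D + 1×244 = 1315 + 9D
ΔH = Σ(broken) − Σ(formed) = (1648 + 8D) − (1315 + 9D) = +333 − D
Setting this equal to −75 kJ gives D = 408 kJ/mol.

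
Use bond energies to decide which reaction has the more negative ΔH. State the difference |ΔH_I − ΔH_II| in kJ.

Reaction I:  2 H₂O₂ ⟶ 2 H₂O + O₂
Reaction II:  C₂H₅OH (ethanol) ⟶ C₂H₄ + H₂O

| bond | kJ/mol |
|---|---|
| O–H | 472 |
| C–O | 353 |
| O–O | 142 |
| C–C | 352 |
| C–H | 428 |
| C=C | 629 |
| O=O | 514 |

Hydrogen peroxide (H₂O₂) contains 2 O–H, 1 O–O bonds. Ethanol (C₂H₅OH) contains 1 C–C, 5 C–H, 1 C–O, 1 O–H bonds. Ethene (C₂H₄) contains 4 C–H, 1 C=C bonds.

Reaction I, by 262 kJ

Reaction I:
  Bonds broken (reactants):
    O–H: 4 × 472 = 1888
    O–O: 2 × 142 = 284
    Σ(broken) = 2172 kJ
  Bonds formed (products):
    O–H: 4 × 472 = 1888
    O=O: 1 × 514 = 514
    Σ(formed) = 2402 kJ
  ΔH_I = 2172 − 2402 = −230 kJ
Reaction II:
  Bonds broken (reactants):
    C–C: 1 × 352 = 352
    C–H: 5 × 428 = 2140
    C–O: 1 × 353 = 353
    O–H: 1 × 472 = 472
    Σ(broken) = 3317 kJ
  Bonds formed (products):
    C–H: 4 × 428 = 1712
    C=C: 1 × 629 = 629
    O–H: 2 × 472 = 944
    Σ(formed) = 3285 kJ
  ΔH_II = 3317 − 3285 = +32 kJ
ΔH_I − ΔH_II = −262 kJ, so reaction I has the more negative ΔH; |ΔH_I − ΔH_II| = 262 kJ.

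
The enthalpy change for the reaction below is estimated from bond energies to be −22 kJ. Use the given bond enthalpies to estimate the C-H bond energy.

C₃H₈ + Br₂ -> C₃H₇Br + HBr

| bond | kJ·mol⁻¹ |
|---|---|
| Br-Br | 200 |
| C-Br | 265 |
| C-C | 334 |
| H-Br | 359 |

Let D be the C-H bond energy.
Σ(broken) = 1×200 + 2×334 + 8×D = 868 + 8D
Σ(formed) = 1×265 + 2×334 + 7×D + 1×359 = 1292 + 7D
ΔH = Σ(broken) − Σ(formed) = (868 + 8D) − (1292 + 7D) = −424 + D
Setting this equal to −22 kJ gives D = 402 kJ/mol.

D(C-H) ≈ 402 kJ/mol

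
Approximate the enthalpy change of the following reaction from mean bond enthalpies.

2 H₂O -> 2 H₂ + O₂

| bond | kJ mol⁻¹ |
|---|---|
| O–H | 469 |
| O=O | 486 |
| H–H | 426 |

Bonds broken (reactants):
  O–H: 4 × 469 = 1876
  Σ(broken) = 1876 kJ
Bonds formed (products):
  H–H: 2 × 426 = 852
  O=O: 1 × 486 = 486
  Σ(formed) = 1338 kJ
ΔH = Σ(broken) − Σ(formed) = 1876 − 1338 = +538 kJ

ΔH ≈ +538 kJ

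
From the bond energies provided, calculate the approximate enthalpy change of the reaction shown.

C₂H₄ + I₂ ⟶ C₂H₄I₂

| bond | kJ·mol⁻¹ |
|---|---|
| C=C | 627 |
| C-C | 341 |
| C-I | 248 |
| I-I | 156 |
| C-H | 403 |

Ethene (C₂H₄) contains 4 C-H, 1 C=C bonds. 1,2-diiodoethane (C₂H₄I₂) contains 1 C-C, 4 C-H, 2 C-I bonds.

ΔH ≈ −54 kJ

Bonds broken (reactants):
  C-H: 4 × 403 = 1612
  C=C: 1 × 627 = 627
  I-I: 1 × 156 = 156
  Σ(broken) = 2395 kJ
Bonds formed (products):
  C-C: 1 × 341 = 341
  C-H: 4 × 403 = 1612
  C-I: 2 × 248 = 496
  Σ(formed) = 2449 kJ
ΔH = Σ(broken) − Σ(formed) = 2395 − 2449 = −54 kJ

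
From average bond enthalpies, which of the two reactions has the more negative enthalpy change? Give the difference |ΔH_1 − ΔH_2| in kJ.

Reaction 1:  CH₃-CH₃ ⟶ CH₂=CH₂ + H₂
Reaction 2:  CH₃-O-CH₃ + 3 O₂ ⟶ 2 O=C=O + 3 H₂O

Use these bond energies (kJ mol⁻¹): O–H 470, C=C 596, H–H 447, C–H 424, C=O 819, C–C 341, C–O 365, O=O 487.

Reaction 1:
  Bonds broken (reactants):
    C–C: 1 × 341 = 341
    C–H: 6 × 424 = 2544
    Σ(broken) = 2885 kJ
  Bonds formed (products):
    C–H: 4 × 424 = 1696
    C=C: 1 × 596 = 596
    H–H: 1 × 447 = 447
    Σ(formed) = 2739 kJ
  ΔH_1 = 2885 − 2739 = +146 kJ
Reaction 2:
  Bonds broken (reactants):
    C–H: 6 × 424 = 2544
    C–O: 2 × 365 = 730
    O=O: 3 × 487 = 1461
    Σ(broken) = 4735 kJ
  Bonds formed (products):
    C=O: 4 × 819 = 3276
    O–H: 6 × 470 = 2820
    Σ(formed) = 6096 kJ
  ΔH_2 = 4735 − 6096 = −1361 kJ
ΔH_1 − ΔH_2 = +1507 kJ, so reaction 2 has the more negative ΔH; |ΔH_1 − ΔH_2| = 1507 kJ.

Reaction 2, by 1507 kJ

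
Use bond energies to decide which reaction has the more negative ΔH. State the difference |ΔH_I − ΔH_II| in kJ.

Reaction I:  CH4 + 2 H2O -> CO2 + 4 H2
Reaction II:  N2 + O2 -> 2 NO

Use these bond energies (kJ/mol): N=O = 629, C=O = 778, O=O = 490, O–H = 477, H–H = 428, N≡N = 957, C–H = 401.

Reaction I:
  Bonds broken (reactants):
    C–H: 4 × 401 = 1604
    O–H: 4 × 477 = 1908
    Σ(broken) = 3512 kJ
  Bonds formed (products):
    C=O: 2 × 778 = 1556
    H–H: 4 × 428 = 1712
    Σ(formed) = 3268 kJ
  ΔH_I = 3512 − 3268 = +244 kJ
Reaction II:
  Bonds broken (reactants):
    N≡N: 1 × 957 = 957
    O=O: 1 × 490 = 490
    Σ(broken) = 1447 kJ
  Bonds formed (products):
    N=O: 2 × 629 = 1258
    Σ(formed) = 1258 kJ
  ΔH_II = 1447 − 1258 = +189 kJ
ΔH_I − ΔH_II = +55 kJ, so reaction II has the more negative ΔH; |ΔH_I − ΔH_II| = 55 kJ.

Reaction II, by 55 kJ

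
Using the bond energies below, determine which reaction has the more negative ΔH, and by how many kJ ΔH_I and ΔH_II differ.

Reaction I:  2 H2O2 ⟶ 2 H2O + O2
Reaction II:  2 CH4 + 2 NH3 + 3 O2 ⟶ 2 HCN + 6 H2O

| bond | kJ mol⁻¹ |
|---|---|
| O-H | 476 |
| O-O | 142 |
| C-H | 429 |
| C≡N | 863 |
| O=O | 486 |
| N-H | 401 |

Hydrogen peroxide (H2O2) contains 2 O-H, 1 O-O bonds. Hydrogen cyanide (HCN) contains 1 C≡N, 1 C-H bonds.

Reaction I:
  Bonds broken (reactants):
    O-H: 4 × 476 = 1904
    O-O: 2 × 142 = 284
    Σ(broken) = 2188 kJ
  Bonds formed (products):
    O-H: 4 × 476 = 1904
    O=O: 1 × 486 = 486
    Σ(formed) = 2390 kJ
  ΔH_I = 2188 − 2390 = −202 kJ
Reaction II:
  Bonds broken (reactants):
    C-H: 8 × 429 = 3432
    N-H: 6 × 401 = 2406
    O=O: 3 × 486 = 1458
    Σ(broken) = 7296 kJ
  Bonds formed (products):
    C≡N: 2 × 863 = 1726
    C-H: 2 × 429 = 858
    O-H: 12 × 476 = 5712
    Σ(formed) = 8296 kJ
  ΔH_II = 7296 − 8296 = −1000 kJ
ΔH_I − ΔH_II = +798 kJ, so reaction II has the more negative ΔH; |ΔH_I − ΔH_II| = 798 kJ.

Reaction II, by 798 kJ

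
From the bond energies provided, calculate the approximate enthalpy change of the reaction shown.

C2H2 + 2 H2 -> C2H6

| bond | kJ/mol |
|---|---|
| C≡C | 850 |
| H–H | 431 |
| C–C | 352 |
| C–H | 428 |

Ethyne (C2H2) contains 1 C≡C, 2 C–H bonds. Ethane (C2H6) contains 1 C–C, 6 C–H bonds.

Bonds broken (reactants):
  C≡C: 1 × 850 = 850
  C–H: 2 × 428 = 856
  H–H: 2 × 431 = 862
  Σ(broken) = 2568 kJ
Bonds formed (products):
  C–C: 1 × 352 = 352
  C–H: 6 × 428 = 2568
  Σ(formed) = 2920 kJ
ΔH = Σ(broken) − Σ(formed) = 2568 − 2920 = −352 kJ

ΔH ≈ −352 kJ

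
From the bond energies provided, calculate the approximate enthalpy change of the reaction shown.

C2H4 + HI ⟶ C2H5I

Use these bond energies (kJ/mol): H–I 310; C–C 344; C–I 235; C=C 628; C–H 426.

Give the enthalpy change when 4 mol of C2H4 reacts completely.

Bonds broken (reactants):
  C–H: 4 × 426 = 1704
  C=C: 1 × 628 = 628
  H–I: 1 × 310 = 310
  Σ(broken) = 2642 kJ
Bonds formed (products):
  C–C: 1 × 344 = 344
  C–H: 5 × 426 = 2130
  C–I: 1 × 235 = 235
  Σ(formed) = 2709 kJ
ΔH = Σ(broken) − Σ(formed) = 2642 − 2709 = −67 kJ
For 4× the reaction as written: 4 × (−67) = −268 kJ

ΔH = −268 kJ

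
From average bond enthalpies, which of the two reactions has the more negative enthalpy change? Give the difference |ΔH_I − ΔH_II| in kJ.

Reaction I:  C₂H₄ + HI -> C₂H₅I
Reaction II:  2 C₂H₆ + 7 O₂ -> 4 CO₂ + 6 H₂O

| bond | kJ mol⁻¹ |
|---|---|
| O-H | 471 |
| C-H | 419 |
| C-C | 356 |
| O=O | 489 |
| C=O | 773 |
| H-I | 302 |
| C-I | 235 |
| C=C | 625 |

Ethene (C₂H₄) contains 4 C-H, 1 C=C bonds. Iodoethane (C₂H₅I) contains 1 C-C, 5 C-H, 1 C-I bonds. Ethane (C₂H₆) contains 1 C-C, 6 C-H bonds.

Reaction I:
  Bonds broken (reactants):
    C-H: 4 × 419 = 1676
    C=C: 1 × 625 = 625
    H-I: 1 × 302 = 302
    Σ(broken) = 2603 kJ
  Bonds formed (products):
    C-C: 1 × 356 = 356
    C-H: 5 × 419 = 2095
    C-I: 1 × 235 = 235
    Σ(formed) = 2686 kJ
  ΔH_I = 2603 − 2686 = −83 kJ
Reaction II:
  Bonds broken (reactants):
    C-C: 2 × 356 = 712
    C-H: 12 × 419 = 5028
    O=O: 7 × 489 = 3423
    Σ(broken) = 9163 kJ
  Bonds formed (products):
    C=O: 8 × 773 = 6184
    O-H: 12 × 471 = 5652
    Σ(formed) = 11836 kJ
  ΔH_II = 9163 − 11836 = −2673 kJ
ΔH_I − ΔH_II = +2590 kJ, so reaction II has the more negative ΔH; |ΔH_I − ΔH_II| = 2590 kJ.

Reaction II, by 2590 kJ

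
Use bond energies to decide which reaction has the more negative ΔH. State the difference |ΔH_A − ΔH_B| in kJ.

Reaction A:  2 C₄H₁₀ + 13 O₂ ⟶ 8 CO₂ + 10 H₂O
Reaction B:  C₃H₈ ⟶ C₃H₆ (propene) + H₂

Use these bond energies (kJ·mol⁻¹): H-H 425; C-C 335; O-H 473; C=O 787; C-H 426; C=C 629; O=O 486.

Reaction A, by 5337 kJ

Reaction A:
  Bonds broken (reactants):
    C-C: 6 × 335 = 2010
    C-H: 20 × 426 = 8520
    O=O: 13 × 486 = 6318
    Σ(broken) = 16848 kJ
  Bonds formed (products):
    C=O: 16 × 787 = 12592
    O-H: 20 × 473 = 9460
    Σ(formed) = 22052 kJ
  ΔH_A = 16848 − 22052 = −5204 kJ
Reaction B:
  Bonds broken (reactants):
    C-C: 2 × 335 = 670
    C-H: 8 × 426 = 3408
    Σ(broken) = 4078 kJ
  Bonds formed (products):
    C-C: 1 × 335 = 335
    C-H: 6 × 426 = 2556
    C=C: 1 × 629 = 629
    H-H: 1 × 425 = 425
    Σ(formed) = 3945 kJ
  ΔH_B = 4078 − 3945 = +133 kJ
ΔH_A − ΔH_B = −5337 kJ, so reaction A has the more negative ΔH; |ΔH_A − ΔH_B| = 5337 kJ.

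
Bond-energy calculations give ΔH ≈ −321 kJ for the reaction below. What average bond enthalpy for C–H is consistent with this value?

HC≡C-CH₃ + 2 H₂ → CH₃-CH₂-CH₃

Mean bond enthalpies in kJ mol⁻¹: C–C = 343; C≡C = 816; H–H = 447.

Let D be the C–H bond energy.
Σ(broken) = 1×816 + 1×343 + 4×D + 2×447 = 2053 + 4D
Σ(formed) = 2×343 + 8×D = 686 + 8D
ΔH = Σ(broken) − Σ(formed) = (2053 + 4D) − (686 + 8D) = +1367 − 4D
Setting this equal to −321 kJ gives 4D = 1688, so D = 422 kJ/mol.

D(C–H) ≈ 422 kJ/mol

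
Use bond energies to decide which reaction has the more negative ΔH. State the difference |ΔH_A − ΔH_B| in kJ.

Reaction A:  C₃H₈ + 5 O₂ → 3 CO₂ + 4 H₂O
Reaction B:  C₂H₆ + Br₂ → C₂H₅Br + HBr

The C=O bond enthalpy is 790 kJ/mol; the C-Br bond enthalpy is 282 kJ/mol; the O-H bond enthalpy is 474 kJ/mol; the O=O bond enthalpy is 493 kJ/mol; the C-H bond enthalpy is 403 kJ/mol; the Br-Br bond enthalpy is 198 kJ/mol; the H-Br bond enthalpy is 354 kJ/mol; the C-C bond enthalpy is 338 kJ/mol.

Reaction A:
  Bonds broken (reactants):
    C-C: 2 × 338 = 676
    C-H: 8 × 403 = 3224
    O=O: 5 × 493 = 2465
    Σ(broken) = 6365 kJ
  Bonds formed (products):
    C=O: 6 × 790 = 4740
    O-H: 8 × 474 = 3792
    Σ(formed) = 8532 kJ
  ΔH_A = 6365 − 8532 = −2167 kJ
Reaction B:
  Bonds broken (reactants):
    Br-Br: 1 × 198 = 198
    C-C: 1 × 338 = 338
    C-H: 6 × 403 = 2418
    Σ(broken) = 2954 kJ
  Bonds formed (products):
    C-Br: 1 × 282 = 282
    C-C: 1 × 338 = 338
    C-H: 5 × 403 = 2015
    H-Br: 1 × 354 = 354
    Σ(formed) = 2989 kJ
  ΔH_B = 2954 − 2989 = −35 kJ
ΔH_A − ΔH_B = −2132 kJ, so reaction A has the more negative ΔH; |ΔH_A − ΔH_B| = 2132 kJ.

Reaction A, by 2132 kJ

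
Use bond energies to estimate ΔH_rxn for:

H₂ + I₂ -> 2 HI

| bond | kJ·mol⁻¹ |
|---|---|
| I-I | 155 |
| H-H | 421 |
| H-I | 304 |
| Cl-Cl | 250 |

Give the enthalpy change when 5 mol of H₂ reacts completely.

Bonds broken (reactants):
  H-H: 1 × 421 = 421
  I-I: 1 × 155 = 155
  Σ(broken) = 576 kJ
Bonds formed (products):
  H-I: 2 × 304 = 608
  Σ(formed) = 608 kJ
ΔH = Σ(broken) − Σ(formed) = 576 − 608 = −32 kJ
For 5× the reaction as written: 5 × (−32) = −160 kJ

ΔH = −160 kJ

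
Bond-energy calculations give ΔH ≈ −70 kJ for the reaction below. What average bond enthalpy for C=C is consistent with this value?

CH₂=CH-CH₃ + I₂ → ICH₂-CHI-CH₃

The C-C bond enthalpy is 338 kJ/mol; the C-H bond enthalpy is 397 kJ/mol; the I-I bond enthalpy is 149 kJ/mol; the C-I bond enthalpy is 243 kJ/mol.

D(C=C) ≈ 605 kJ/mol

Let D be the C=C bond energy.
Σ(broken) = 1×338 + 6×397 + 1×D + 1×149 = 2869 + D
Σ(formed) = 2×338 + 6×397 + 2×243 = 3544
ΔH = Σ(broken) − Σ(formed) = (2869 + D) − (3544) = −675 + D
Setting this equal to −70 kJ gives D = 605 kJ/mol.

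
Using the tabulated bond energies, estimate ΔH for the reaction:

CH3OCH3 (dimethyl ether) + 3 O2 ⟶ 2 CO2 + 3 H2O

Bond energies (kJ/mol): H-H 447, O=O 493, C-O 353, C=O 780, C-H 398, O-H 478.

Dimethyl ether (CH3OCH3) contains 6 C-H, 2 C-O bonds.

Bonds broken (reactants):
  C-H: 6 × 398 = 2388
  C-O: 2 × 353 = 706
  O=O: 3 × 493 = 1479
  Σ(broken) = 4573 kJ
Bonds formed (products):
  C=O: 4 × 780 = 3120
  O-H: 6 × 478 = 2868
  Σ(formed) = 5988 kJ
ΔH = Σ(broken) − Σ(formed) = 4573 − 5988 = −1415 kJ

ΔH ≈ −1415 kJ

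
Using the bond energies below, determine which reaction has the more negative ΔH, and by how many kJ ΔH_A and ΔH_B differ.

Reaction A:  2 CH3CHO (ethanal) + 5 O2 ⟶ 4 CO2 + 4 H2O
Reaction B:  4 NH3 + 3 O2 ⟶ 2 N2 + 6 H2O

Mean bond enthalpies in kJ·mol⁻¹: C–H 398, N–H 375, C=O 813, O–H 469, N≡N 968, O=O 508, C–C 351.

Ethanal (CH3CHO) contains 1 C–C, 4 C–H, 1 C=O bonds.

Reaction A:
  Bonds broken (reactants):
    C–C: 2 × 351 = 702
    C–H: 8 × 398 = 3184
    C=O: 2 × 813 = 1626
    O=O: 5 × 508 = 2540
    Σ(broken) = 8052 kJ
  Bonds formed (products):
    C=O: 8 × 813 = 6504
    O–H: 8 × 469 = 3752
    Σ(formed) = 10256 kJ
  ΔH_A = 8052 − 10256 = −2204 kJ
Reaction B:
  Bonds broken (reactants):
    N–H: 12 × 375 = 4500
    O=O: 3 × 508 = 1524
    Σ(broken) = 6024 kJ
  Bonds formed (products):
    N≡N: 2 × 968 = 1936
    O–H: 12 × 469 = 5628
    Σ(formed) = 7564 kJ
  ΔH_B = 6024 − 7564 = −1540 kJ
ΔH_A − ΔH_B = −664 kJ, so reaction A has the more negative ΔH; |ΔH_A − ΔH_B| = 664 kJ.

Reaction A, by 664 kJ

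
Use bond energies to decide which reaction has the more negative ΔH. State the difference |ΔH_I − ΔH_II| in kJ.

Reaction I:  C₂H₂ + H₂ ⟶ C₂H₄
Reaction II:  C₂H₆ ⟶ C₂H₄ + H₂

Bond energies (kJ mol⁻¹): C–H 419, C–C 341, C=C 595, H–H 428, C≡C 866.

Reaction I:
  Bonds broken (reactants):
    C≡C: 1 × 866 = 866
    C–H: 2 × 419 = 838
    H–H: 1 × 428 = 428
    Σ(broken) = 2132 kJ
  Bonds formed (products):
    C–H: 4 × 419 = 1676
    C=C: 1 × 595 = 595
    Σ(formed) = 2271 kJ
  ΔH_I = 2132 − 2271 = −139 kJ
Reaction II:
  Bonds broken (reactants):
    C–C: 1 × 341 = 341
    C–H: 6 × 419 = 2514
    Σ(broken) = 2855 kJ
  Bonds formed (products):
    C–H: 4 × 419 = 1676
    C=C: 1 × 595 = 595
    H–H: 1 × 428 = 428
    Σ(formed) = 2699 kJ
  ΔH_II = 2855 − 2699 = +156 kJ
ΔH_I − ΔH_II = −295 kJ, so reaction I has the more negative ΔH; |ΔH_I − ΔH_II| = 295 kJ.

Reaction I, by 295 kJ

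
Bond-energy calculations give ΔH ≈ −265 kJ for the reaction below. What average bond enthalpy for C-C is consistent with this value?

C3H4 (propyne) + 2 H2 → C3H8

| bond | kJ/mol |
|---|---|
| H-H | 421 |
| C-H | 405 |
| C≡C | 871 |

D(C-C) ≈ 358 kJ/mol

Let D be the C-C bond energy.
Σ(broken) = 1×871 + 1×D + 4×405 + 2×421 = 3333 + D
Σ(formed) = 2×D + 8×405 = 3240 + 2D
ΔH = Σ(broken) − Σ(formed) = (3333 + D) − (3240 + 2D) = +93 − D
Setting this equal to −265 kJ gives D = 358 kJ/mol.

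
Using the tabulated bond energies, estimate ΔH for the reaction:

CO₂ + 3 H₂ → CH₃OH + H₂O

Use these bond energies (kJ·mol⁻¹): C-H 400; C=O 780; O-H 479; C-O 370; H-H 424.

ΔH ≈ −175 kJ

Bonds broken (reactants):
  C=O: 2 × 780 = 1560
  H-H: 3 × 424 = 1272
  Σ(broken) = 2832 kJ
Bonds formed (products):
  C-H: 3 × 400 = 1200
  C-O: 1 × 370 = 370
  O-H: 3 × 479 = 1437
  Σ(formed) = 3007 kJ
ΔH = Σ(broken) − Σ(formed) = 2832 − 3007 = −175 kJ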